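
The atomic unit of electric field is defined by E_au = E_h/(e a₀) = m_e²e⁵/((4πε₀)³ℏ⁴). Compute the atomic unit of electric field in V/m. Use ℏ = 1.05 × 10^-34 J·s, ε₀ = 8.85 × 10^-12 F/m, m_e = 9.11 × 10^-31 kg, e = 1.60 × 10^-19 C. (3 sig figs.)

E_au = E_h/(e a₀) = m_e²e⁵/((4πε₀)³ℏ⁴)
E_h = 4.38 × 10^-18 J
a₀ = 5.26 × 10^-11 m
E_h/(e·a₀) = 5.20 × 10^11 V/m

5.20 × 10^11 V/m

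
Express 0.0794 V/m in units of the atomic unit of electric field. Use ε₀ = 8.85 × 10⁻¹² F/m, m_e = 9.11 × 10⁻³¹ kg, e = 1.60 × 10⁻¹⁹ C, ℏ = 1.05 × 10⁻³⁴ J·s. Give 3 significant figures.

1.53 × 10⁻¹³

atomic unit of electric field: E_au = E_h/(e a₀) = m_e²e⁵/((4πε₀)³ℏ⁴) = 5.20 × 10¹¹ V/m.
0.0794 / 5.20 × 10¹¹ = 1.53 × 10⁻¹³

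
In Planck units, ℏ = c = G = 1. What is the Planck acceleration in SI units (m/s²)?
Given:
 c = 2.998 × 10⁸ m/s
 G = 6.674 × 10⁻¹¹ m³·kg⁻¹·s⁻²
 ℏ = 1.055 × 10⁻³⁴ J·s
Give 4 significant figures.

The unique combination of the constants set to 1 with dimensions of acceleration is a_P = √(c⁷/(ℏG)).
  = √(3.092 × 10¹⁰³)
  = 5.560 × 10⁵¹ m/s²

5.560 × 10⁵¹ m/s²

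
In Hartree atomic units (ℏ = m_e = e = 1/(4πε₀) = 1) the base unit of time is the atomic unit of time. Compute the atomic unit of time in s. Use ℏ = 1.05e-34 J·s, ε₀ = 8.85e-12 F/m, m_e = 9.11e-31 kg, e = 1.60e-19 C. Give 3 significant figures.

τ_au = (4πε₀)²ℏ³/(m_e e⁴)
E_h = 4.38e-18 J
ℏ/E_h = 2.40e-17 s

2.40e-17 s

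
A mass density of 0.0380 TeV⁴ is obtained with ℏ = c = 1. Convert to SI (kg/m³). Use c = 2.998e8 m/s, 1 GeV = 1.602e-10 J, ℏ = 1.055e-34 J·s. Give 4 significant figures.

8.801e30 kg/m³

Mass density is [E]/(c²[L]³) = [E]⁴/(ℏ³c⁵).
1 GeV⁴ → 1/(ℏ³c⁵) × (1 GeV in J)⁴ = 2.316e20 kg/m³.
Convert the energy scale: 0.0380 TeV⁴ = 3.80e10 GeV⁴.
Result: 3.80e10 × 2.316e20 = 8.801e30 kg/m³.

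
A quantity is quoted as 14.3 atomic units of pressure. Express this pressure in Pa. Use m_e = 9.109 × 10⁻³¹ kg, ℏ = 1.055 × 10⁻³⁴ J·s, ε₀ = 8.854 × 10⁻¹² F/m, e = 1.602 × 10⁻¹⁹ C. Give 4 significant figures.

One atomic unit of pressure: P_au = E_h/a₀³ = m_e⁴e¹⁰/((4πε₀)⁵ℏ⁸) = 2.929 × 10¹³ Pa.
14.3 × 2.929 × 10¹³ Pa = 4.189 × 10¹⁴ Pa

4.189 × 10¹⁴ Pa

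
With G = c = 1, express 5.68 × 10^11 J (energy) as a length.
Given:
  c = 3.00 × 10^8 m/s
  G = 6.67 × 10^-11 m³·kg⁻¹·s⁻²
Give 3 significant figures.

Energy → length via G/c⁴.
5.68 × 10^11 J × (G/c⁴) = 4.68 × 10^-33 m

4.68 × 10^-33 m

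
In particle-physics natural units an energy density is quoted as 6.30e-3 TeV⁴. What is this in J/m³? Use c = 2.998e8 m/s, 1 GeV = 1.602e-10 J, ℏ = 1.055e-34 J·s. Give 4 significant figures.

[E]/[L]³ = [E]⁴/(ℏc)³; restore (ℏc)⁻³.
1 GeV⁴ → 1/(ℏc)³ × (1 GeV in J)⁴ = 2.082e37 J/m³.
Convert the energy scale: 6.30e-3 TeV⁴ = 6.30e9 GeV⁴.
Result: 6.30e9 × 2.082e37 = 1.311e47 J/m³.

1.311e47 J/m³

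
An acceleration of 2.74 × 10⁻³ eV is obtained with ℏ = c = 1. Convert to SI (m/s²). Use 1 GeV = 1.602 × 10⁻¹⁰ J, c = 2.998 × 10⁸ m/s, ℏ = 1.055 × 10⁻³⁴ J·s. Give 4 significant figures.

1.247 × 10²¹ m/s²

Acceleration is [L]/[T]² = c·[E]/ℏ.
1 GeV → c/ℏ × (1 GeV in J) = 4.552 × 10³² m/s².
Convert the energy scale: 2.74 × 10⁻³ eV = 2.74 × 10⁻¹² GeV.
Result: 2.74 × 10⁻¹² × 4.552 × 10³² = 1.247 × 10²¹ m/s².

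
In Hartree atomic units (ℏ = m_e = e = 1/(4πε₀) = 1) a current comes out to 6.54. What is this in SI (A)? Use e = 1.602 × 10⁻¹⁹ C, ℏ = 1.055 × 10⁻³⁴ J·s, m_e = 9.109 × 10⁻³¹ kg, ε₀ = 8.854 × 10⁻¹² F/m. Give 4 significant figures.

0.04324 A

One atomic unit of electric current: I_au = e E_h/ℏ = m_e e⁵/((4πε₀)²ℏ³) = 6.612 × 10⁻³ A.
6.54 × 6.612 × 10⁻³ A = 0.04324 A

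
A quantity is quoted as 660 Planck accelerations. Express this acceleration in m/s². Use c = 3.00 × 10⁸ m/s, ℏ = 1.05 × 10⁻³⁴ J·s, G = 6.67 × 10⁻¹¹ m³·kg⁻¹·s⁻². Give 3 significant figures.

3.69 × 10⁵⁴ m/s²

One Planck acceleration: a_P = √(c⁷/(ℏG)) = 5.59 × 10⁵¹ m/s².
660 × 5.59 × 10⁵¹ m/s² = 3.69 × 10⁵⁴ m/s²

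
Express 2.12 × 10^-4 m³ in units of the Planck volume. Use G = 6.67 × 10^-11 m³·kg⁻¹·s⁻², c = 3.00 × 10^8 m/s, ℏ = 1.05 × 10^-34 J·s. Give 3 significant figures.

5.07 × 10^100

Planck volume: V_P = (ℏG/c³)^(3/2) = 4.18 × 10^-105 m³.
2.12 × 10^-4 / 4.18 × 10^-105 = 5.07 × 10^100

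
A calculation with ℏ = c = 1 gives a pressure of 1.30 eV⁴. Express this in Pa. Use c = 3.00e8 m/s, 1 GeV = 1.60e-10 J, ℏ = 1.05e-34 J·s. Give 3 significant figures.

Pressure is [E]/[L]³ = [E]⁴/(ℏc)³.
1 GeV⁴ → 1/(ℏc)³ × (1 GeV in J)⁴ = 2.10e37 Pa.
Convert the energy scale: 1.30 eV⁴ = 1.30e-36 GeV⁴.
Result: 1.30e-36 × 2.10e37 = 27.3 Pa.

27.3 Pa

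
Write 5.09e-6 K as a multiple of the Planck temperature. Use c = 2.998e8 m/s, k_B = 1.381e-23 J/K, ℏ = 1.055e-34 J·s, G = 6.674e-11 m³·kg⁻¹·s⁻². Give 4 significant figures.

3.593e-38

Planck temperature: T_P = √(ℏc⁵/G) / k_B = 1.417e32 K.
5.09e-6 / 1.417e32 = 3.593e-38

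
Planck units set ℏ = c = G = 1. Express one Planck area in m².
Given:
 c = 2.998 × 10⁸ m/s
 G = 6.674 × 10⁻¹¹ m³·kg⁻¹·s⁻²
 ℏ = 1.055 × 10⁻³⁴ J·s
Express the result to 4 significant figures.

2.613 × 10⁻⁷⁰ m²

From ℏ = c = G = 1 the area scale is A_P = ℏG/c³.
  = 7.041 × 10⁻⁴⁵ / 2.695 × 10²⁵
  = 2.613 × 10⁻⁷⁰ m²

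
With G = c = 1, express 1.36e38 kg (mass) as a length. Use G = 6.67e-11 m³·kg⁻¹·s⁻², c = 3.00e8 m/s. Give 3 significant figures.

1.01e11 m

In G = c = 1 units mass has dimensions of length; the conversion factor is G/c².
1.36e38 kg × (G/c²) = 1.01e11 m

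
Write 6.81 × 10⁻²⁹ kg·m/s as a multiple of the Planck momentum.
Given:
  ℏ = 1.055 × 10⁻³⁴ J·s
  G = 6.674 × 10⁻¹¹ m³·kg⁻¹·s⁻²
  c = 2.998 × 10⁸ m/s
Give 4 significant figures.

1.043 × 10⁻²⁹

Planck momentum: p_P = √(ℏc³/G) = 6.527 kg·m/s.
6.81 × 10⁻²⁹ / 6.527 = 1.043 × 10⁻²⁹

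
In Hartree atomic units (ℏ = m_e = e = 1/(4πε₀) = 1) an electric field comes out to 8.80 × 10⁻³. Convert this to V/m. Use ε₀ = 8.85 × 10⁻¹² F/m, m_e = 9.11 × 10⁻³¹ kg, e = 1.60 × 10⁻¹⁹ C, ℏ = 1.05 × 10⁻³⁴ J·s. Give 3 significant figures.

4.58 × 10⁹ V/m

One atomic unit of electric field: E_au = E_h/(e a₀) = m_e²e⁵/((4πε₀)³ℏ⁴) = 5.20 × 10¹¹ V/m.
8.80 × 10⁻³ × 5.20 × 10¹¹ V/m = 4.58 × 10⁹ V/m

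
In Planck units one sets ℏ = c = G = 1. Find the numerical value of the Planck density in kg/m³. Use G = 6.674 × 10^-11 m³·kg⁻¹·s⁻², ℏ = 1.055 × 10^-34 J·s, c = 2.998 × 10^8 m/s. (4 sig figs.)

5.154 × 10^96 kg/m³

ρ_P = c⁵/(ℏG²)
  = 2.422 × 10^42 / 4.699 × 10^-55
  = 5.154 × 10^96 kg/m³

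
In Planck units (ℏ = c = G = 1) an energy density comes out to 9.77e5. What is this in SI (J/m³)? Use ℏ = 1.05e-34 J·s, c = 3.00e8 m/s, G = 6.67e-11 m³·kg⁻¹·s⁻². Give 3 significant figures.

One Planck energy density: u_P = c⁷/(ℏG²) = 4.68e113 J/m³.
9.77e5 × 4.68e113 J/m³ = 4.57e119 J/m³

4.57e119 J/m³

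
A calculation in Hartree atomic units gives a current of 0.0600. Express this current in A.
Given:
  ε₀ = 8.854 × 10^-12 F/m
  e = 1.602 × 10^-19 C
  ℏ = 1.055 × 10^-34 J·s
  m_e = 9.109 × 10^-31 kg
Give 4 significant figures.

One atomic unit of electric current: I_au = e E_h/ℏ = m_e e⁵/((4πε₀)²ℏ³) = 6.612 × 10^-3 A.
0.0600 × 6.612 × 10^-3 A = 3.967 × 10^-4 A

3.967 × 10^-4 A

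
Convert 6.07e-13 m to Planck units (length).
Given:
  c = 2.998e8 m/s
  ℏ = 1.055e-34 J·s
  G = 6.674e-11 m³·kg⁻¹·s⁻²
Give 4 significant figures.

3.755e22

Planck length: ℓ_P = √(ℏG/c³) = 1.616e-35 m.
6.07e-13 / 1.616e-35 = 3.755e22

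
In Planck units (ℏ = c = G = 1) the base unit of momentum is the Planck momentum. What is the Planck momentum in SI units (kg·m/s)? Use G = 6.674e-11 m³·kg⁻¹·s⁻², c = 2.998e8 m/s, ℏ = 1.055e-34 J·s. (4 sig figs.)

p_P = √(ℏc³/G)
  = √(42.60)
  = 6.527 kg·m/s

6.527 kg·m/s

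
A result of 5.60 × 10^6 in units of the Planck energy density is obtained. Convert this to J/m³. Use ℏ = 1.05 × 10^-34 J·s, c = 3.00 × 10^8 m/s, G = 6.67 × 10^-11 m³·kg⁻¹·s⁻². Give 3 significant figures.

One Planck energy density: u_P = c⁷/(ℏG²) = 4.68 × 10^113 J/m³.
5.60 × 10^6 × 4.68 × 10^113 J/m³ = 2.62 × 10^120 J/m³

2.62 × 10^120 J/m³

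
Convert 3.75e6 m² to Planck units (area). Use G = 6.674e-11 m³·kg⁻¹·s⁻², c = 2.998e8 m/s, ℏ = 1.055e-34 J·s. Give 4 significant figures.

Planck area: A_P = ℏG/c³ = 2.613e-70 m².
3.75e6 / 2.613e-70 = 1.435e76

1.435e76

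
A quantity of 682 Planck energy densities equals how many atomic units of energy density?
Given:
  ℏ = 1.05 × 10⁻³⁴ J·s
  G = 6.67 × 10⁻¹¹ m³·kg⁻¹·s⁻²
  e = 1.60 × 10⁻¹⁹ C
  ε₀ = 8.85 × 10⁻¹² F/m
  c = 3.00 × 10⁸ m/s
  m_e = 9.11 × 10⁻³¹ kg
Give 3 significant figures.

1.06 × 10¹⁰³

Planck energy density: u_P = c⁷/(ℏG²) = 4.68 × 10¹¹³ J/m³
atomic unit of energy density: u_au = E_h/a₀³ = m_e⁴e¹⁰/((4πε₀)⁵ℏ⁸) = 3.01 × 10¹³ J/m³
682 × 4.68 × 10¹¹³ / 3.01 × 10¹³ = 1.06 × 10¹⁰³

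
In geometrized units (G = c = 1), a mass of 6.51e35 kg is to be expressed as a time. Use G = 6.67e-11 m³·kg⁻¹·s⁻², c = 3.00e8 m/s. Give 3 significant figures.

Mass → time via G/c³.
6.51e35 kg × (G/c³) = 1.61 s

1.61 s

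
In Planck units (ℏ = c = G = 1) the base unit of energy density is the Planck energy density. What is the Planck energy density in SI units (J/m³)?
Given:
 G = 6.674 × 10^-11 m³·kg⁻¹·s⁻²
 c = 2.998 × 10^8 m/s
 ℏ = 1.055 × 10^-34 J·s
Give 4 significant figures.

u_P = c⁷/(ℏG²)
  = 2.177 × 10^59 / 4.699 × 10^-55
  = 4.632 × 10^113 J/m³

4.632 × 10^113 J/m³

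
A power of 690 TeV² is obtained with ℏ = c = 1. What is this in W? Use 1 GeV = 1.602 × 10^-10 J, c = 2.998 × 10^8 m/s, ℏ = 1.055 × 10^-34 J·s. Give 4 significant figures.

1.679 × 10^23 W

Power is [E]/[T] = [E]²/ℏ.
1 GeV² → 1/ℏ × (1 GeV in J)² = 2.433 × 10^14 W.
Convert the energy scale: 690 TeV² = 6.90 × 10^8 GeV².
Result: 6.90 × 10^8 × 2.433 × 10^14 = 1.679 × 10^23 W.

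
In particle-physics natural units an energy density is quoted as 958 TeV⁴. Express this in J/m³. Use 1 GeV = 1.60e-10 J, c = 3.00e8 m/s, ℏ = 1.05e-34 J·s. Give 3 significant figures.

[E]/[L]³ = [E]⁴/(ℏc)³; restore (ℏc)⁻³.
1 GeV⁴ → 1/(ℏc)³ × (1 GeV in J)⁴ = 2.10e37 J/m³.
Convert the energy scale: 958 TeV⁴ = 9.58e14 GeV⁴.
Result: 9.58e14 × 2.10e37 = 2.01e52 J/m³.

2.01e52 J/m³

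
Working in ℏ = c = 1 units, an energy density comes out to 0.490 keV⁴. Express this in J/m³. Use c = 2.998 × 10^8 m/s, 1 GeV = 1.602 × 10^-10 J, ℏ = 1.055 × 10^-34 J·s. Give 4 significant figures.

[E]/[L]³ = [E]⁴/(ℏc)³; restore (ℏc)⁻³.
1 GeV⁴ → 1/(ℏc)³ × (1 GeV in J)⁴ = 2.082 × 10^37 J/m³.
Convert the energy scale: 0.490 keV⁴ = 4.90 × 10^-25 GeV⁴.
Result: 4.90 × 10^-25 × 2.082 × 10^37 = 1.020 × 10^13 J/m³.

1.020 × 10^13 J/m³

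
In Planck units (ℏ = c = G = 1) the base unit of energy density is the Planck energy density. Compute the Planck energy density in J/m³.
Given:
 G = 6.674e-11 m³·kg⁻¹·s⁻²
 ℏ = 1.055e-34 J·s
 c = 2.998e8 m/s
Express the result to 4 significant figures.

4.632e113 J/m³

u_P = c⁷/(ℏG²)
  = 2.177e59 / 4.699e-55
  = 4.632e113 J/m³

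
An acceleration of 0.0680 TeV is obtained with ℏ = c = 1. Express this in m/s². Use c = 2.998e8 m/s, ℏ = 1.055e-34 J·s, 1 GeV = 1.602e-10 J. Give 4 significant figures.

Acceleration is [L]/[T]² = c·[E]/ℏ.
1 GeV → c/ℏ × (1 GeV in J) = 4.552e32 m/s².
Convert the energy scale: 0.0680 TeV = 68 GeV.
Result: 68 × 4.552e32 = 3.096e34 m/s².

3.096e34 m/s²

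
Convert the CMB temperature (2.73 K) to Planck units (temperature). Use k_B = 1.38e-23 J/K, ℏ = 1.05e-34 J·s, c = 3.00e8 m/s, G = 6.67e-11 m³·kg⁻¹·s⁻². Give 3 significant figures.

Planck temperature: T_P = √(ℏc⁵/G) / k_B = 1.42e32 K.
2.73 / 1.42e32 = 1.93e-32

1.93e-32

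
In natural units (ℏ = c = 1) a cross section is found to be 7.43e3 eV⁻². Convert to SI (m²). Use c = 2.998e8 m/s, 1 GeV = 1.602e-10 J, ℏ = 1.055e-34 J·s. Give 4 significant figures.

Area is [L]² = [E]⁻²·(ℏc)²; restore (ℏc)².
1 GeV⁻² → (ℏc)² × (1 GeV in J)⁻² = 3.898e-32 m².
Convert the energy scale: 7.43e3 eV⁻² = 7.43e21 GeV⁻².
Result: 7.43e21 × 3.898e-32 = 2.896e-10 m².

2.896e-10 m²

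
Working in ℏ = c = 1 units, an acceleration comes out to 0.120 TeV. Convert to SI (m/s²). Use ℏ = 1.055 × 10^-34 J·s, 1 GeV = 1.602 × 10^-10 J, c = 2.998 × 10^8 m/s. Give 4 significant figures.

Acceleration is [L]/[T]² = c·[E]/ℏ.
1 GeV → c/ℏ × (1 GeV in J) = 4.552 × 10^32 m/s².
Convert the energy scale: 0.120 TeV = 120 GeV.
Result: 120 × 4.552 × 10^32 = 5.463 × 10^34 m/s².

5.463 × 10^34 m/s²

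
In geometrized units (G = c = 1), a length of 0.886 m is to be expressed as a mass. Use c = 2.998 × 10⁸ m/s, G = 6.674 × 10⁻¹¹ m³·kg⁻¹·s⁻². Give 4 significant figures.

1.193 × 10²⁷ kg

Length → mass via c²/G.
0.886 m × (c²/G) = 1.193 × 10²⁷ kg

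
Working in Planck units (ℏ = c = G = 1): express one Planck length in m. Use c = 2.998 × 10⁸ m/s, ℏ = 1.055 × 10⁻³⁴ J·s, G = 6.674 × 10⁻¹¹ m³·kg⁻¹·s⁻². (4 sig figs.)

1.616 × 10⁻³⁵ m

From ℏ = c = G = 1 the length scale is ℓ_P = √(ℏG/c³).
  = √(2.613 × 10⁻⁷⁰)
  = 1.616 × 10⁻³⁵ m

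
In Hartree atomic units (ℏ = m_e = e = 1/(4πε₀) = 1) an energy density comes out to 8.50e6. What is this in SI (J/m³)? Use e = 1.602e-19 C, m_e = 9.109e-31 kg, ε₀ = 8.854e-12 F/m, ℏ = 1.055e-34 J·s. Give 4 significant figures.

2.490e20 J/m³

One atomic unit of energy density: u_au = E_h/a₀³ = m_e⁴e¹⁰/((4πε₀)⁵ℏ⁸) = 2.929e13 J/m³.
8.50e6 × 2.929e13 J/m³ = 2.490e20 J/m³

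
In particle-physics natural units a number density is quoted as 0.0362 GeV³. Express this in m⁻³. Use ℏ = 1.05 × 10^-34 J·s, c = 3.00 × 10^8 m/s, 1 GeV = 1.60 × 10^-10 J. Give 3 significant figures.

Number density is [L]⁻³ = [E]³/(ℏc)³.
1 GeV³ → 1/(ℏc)³ × (1 GeV in J)³ = 1.31 × 10^47 m⁻³.
Result: 0.0362 × 1.31 × 10^47 = 4.74 × 10^45 m⁻³.

4.74 × 10^45 m⁻³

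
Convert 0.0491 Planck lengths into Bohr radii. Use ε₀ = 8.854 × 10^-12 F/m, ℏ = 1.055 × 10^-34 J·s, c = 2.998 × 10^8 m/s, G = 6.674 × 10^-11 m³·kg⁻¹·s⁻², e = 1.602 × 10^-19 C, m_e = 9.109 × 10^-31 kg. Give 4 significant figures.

1.498 × 10^-26

Planck length: ℓ_P = √(ℏG/c³) = 1.616 × 10^-35 m
Bohr radius: a₀ = 4πε₀ℏ²/(m_e e²) = 5.297 × 10^-11 m
0.0491 × 1.616 × 10^-35 / 5.297 × 10^-11 = 1.498 × 10^-26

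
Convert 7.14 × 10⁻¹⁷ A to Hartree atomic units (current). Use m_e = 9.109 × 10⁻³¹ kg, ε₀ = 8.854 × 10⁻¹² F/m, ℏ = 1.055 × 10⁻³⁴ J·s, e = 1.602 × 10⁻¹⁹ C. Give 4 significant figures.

atomic unit of electric current: I_au = e E_h/ℏ = m_e e⁵/((4πε₀)²ℏ³) = 6.612 × 10⁻³ A.
7.14 × 10⁻¹⁷ / 6.612 × 10⁻³ = 1.080 × 10⁻¹⁴

1.080 × 10⁻¹⁴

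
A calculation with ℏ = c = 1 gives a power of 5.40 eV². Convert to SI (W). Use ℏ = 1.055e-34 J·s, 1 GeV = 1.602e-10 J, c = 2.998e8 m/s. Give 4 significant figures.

1.314e-3 W

Power is [E]/[T] = [E]²/ℏ.
1 GeV² → 1/ℏ × (1 GeV in J)² = 2.433e14 W.
Convert the energy scale: 5.40 eV² = 5.40e-18 GeV².
Result: 5.40e-18 × 2.433e14 = 1.314e-3 W.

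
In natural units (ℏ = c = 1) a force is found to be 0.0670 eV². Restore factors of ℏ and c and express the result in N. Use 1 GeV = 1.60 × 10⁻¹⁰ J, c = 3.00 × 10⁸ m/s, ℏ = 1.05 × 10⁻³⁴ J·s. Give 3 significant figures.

Force is [E]/[L] = [E]²/(ℏc); restore (ℏc)⁻¹.
1 GeV² → 1/(ℏc) × (1 GeV in J)² = 8.13 × 10⁵ N.
Convert the energy scale: 0.0670 eV² = 6.70 × 10⁻²⁰ GeV².
Result: 6.70 × 10⁻²⁰ × 8.13 × 10⁵ = 5.45 × 10⁻¹⁴ N.

5.45 × 10⁻¹⁴ N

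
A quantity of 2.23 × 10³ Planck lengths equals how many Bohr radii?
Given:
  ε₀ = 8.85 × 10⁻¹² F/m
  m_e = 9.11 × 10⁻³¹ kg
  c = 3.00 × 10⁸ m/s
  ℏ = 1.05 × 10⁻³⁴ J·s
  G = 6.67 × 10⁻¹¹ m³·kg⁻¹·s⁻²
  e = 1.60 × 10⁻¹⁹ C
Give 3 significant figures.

Planck length: ℓ_P = √(ℏG/c³) = 1.61 × 10⁻³⁵ m
Bohr radius: a₀ = 4πε₀ℏ²/(m_e e²) = 5.26 × 10⁻¹¹ m
2.23 × 10³ × 1.61 × 10⁻³⁵ / 5.26 × 10⁻¹¹ = 6.83 × 10⁻²²

6.83 × 10⁻²²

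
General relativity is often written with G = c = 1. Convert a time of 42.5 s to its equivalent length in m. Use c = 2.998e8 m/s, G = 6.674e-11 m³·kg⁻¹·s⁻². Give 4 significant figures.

Time → length via c.
42.5 s × (c) = 1.274e10 m

1.274e10 m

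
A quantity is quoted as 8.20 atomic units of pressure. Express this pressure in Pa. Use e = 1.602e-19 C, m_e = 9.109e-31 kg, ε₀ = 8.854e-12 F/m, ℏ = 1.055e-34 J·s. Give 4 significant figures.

2.402e14 Pa

One atomic unit of pressure: P_au = E_h/a₀³ = m_e⁴e¹⁰/((4πε₀)⁵ℏ⁸) = 2.929e13 Pa.
8.20 × 2.929e13 Pa = 2.402e14 Pa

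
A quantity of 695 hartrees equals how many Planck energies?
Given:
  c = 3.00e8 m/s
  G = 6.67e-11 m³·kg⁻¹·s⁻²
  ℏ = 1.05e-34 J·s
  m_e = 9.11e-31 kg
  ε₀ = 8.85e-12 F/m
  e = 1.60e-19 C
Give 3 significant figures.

1.56e-24

hartree: E_h = m_e e⁴/(4πε₀ℏ)² = 4.38e-18 J
Planck energy: E_P = √(ℏc⁵/G) = 1.96e9 J
695 × 4.38e-18 / 1.96e9 = 1.56e-24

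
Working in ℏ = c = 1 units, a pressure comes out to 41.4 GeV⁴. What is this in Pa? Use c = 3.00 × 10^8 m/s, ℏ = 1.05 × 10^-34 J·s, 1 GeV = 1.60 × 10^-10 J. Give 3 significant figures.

8.68 × 10^38 Pa

Pressure is [E]/[L]³ = [E]⁴/(ℏc)³.
1 GeV⁴ → 1/(ℏc)³ × (1 GeV in J)⁴ = 2.10 × 10^37 Pa.
Result: 41.4 × 2.10 × 10^37 = 8.68 × 10^38 Pa.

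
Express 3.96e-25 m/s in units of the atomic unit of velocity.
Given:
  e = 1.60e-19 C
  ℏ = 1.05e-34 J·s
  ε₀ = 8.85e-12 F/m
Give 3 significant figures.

atomic unit of velocity: v_au = e²/(4πε₀ℏ) = 2.19e6 m/s.
3.96e-25 / 2.19e6 = 1.81e-31

1.81e-31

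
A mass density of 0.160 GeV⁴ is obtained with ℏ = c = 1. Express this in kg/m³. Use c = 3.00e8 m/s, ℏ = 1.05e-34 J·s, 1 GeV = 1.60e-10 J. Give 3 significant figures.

3.73e19 kg/m³

Mass density is [E]/(c²[L]³) = [E]⁴/(ℏ³c⁵).
1 GeV⁴ → 1/(ℏ³c⁵) × (1 GeV in J)⁴ = 2.33e20 kg/m³.
Result: 0.160 × 2.33e20 = 3.73e19 kg/m³.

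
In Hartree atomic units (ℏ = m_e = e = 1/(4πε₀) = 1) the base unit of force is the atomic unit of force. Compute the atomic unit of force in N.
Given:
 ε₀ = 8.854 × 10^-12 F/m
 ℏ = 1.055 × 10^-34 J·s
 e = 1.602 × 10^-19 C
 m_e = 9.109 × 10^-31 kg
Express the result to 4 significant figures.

8.220 × 10^-8 N

F_au = E_h/a₀ = m_e²e⁶/((4πε₀)³ℏ⁴)
E_h = 4.354 × 10^-18 J
a₀ = 5.297 × 10^-11 m
E_h/a₀ = 8.220 × 10^-8 N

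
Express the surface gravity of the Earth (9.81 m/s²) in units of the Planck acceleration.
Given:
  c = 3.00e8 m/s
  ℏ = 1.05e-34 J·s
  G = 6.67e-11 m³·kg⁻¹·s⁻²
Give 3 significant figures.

1.76e-51

Planck acceleration: a_P = √(c⁷/(ℏG)) = 5.59e51 m/s².
9.81 / 5.59e51 = 1.76e-51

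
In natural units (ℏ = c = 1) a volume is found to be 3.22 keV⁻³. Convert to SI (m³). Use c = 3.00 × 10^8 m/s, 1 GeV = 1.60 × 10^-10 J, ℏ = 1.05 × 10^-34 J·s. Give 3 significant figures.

Volume is [L]³ = [E]⁻³·(ℏc)³.
1 GeV⁻³ → (ℏc)³ × (1 GeV in J)⁻³ = 7.63 × 10^-48 m³.
Convert the energy scale: 3.22 keV⁻³ = 3.22 × 10^18 GeV⁻³.
Result: 3.22 × 10^18 × 7.63 × 10^-48 = 2.46 × 10^-29 m³.

2.46 × 10^-29 m³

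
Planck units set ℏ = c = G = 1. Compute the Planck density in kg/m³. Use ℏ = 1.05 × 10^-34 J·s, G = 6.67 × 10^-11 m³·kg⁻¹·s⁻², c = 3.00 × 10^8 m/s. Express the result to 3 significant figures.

The unique combination of the constants set to 1 with dimensions of density is ρ_P = c⁵/(ℏG²).
  = 2.43 × 10^42 / 4.67 × 10^-55
  = 5.20 × 10^96 kg/m³

5.20 × 10^96 kg/m³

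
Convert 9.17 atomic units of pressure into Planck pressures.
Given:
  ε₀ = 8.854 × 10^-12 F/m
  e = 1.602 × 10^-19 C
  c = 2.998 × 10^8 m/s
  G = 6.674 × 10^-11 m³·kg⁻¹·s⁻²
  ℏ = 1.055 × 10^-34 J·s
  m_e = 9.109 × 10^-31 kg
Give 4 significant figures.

atomic unit of pressure: P_au = E_h/a₀³ = m_e⁴e¹⁰/((4πε₀)⁵ℏ⁸) = 2.929 × 10^13 Pa
Planck pressure: p_P = c⁷/(ℏG²) = 4.632 × 10^113 Pa
9.17 × 2.929 × 10^13 / 4.632 × 10^113 = 5.798 × 10^-100

5.798 × 10^-100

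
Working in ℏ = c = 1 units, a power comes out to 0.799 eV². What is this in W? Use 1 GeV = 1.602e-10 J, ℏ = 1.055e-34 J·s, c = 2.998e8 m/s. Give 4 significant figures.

Power is [E]/[T] = [E]²/ℏ.
1 GeV² → 1/ℏ × (1 GeV in J)² = 2.433e14 W.
Convert the energy scale: 0.799 eV² = 7.99e-19 GeV².
Result: 7.99e-19 × 2.433e14 = 1.944e-4 W.

1.944e-4 W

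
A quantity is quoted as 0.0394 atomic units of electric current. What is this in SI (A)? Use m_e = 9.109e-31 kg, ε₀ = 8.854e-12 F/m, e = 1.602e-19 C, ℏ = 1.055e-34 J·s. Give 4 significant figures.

2.605e-4 A

One atomic unit of electric current: I_au = e E_h/ℏ = m_e e⁵/((4πε₀)²ℏ³) = 6.612e-3 A.
0.0394 × 6.612e-3 A = 2.605e-4 A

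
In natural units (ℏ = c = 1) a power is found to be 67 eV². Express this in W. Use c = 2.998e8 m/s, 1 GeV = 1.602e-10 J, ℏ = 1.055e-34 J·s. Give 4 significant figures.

0.01630 W

Power is [E]/[T] = [E]²/ℏ.
1 GeV² → 1/ℏ × (1 GeV in J)² = 2.433e14 W.
Convert the energy scale: 67 eV² = 6.70e-17 GeV².
Result: 6.70e-17 × 2.433e14 = 0.01630 W.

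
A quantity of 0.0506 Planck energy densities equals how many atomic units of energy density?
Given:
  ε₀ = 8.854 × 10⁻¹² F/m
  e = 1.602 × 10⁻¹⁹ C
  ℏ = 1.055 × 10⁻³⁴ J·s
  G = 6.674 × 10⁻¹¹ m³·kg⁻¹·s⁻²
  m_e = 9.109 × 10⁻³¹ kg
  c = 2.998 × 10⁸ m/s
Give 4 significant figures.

8.002 × 10⁹⁸

Planck energy density: u_P = c⁷/(ℏG²) = 4.632 × 10¹¹³ J/m³
atomic unit of energy density: u_au = E_h/a₀³ = m_e⁴e¹⁰/((4πε₀)⁵ℏ⁸) = 2.929 × 10¹³ J/m³
0.0506 × 4.632 × 10¹¹³ / 2.929 × 10¹³ = 8.002 × 10⁹⁸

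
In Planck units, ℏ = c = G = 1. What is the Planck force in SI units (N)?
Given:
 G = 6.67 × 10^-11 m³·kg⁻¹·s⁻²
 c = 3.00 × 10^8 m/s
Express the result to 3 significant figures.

1.21 × 10^44 N

The unique combination of the constants set to 1 with dimensions of force is F_P = c⁴/G.
  = 8.10 × 10^33 / 6.67 × 10^-11
  = 1.21 × 10^44 N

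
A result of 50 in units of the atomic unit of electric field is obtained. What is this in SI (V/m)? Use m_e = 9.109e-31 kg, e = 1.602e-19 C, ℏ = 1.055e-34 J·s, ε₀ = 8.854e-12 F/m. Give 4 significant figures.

2.565e13 V/m

One atomic unit of electric field: E_au = E_h/(e a₀) = m_e²e⁵/((4πε₀)³ℏ⁴) = 5.131e11 V/m.
50 × 5.131e11 V/m = 2.565e13 V/m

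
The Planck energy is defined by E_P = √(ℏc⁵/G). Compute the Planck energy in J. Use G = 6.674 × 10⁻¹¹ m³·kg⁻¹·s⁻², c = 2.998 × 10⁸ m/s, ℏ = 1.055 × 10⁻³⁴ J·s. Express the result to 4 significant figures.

1.957 × 10⁹ J

E_P = √(ℏc⁵/G)
  = √(3.828 × 10¹⁸)
  = 1.957 × 10⁹ J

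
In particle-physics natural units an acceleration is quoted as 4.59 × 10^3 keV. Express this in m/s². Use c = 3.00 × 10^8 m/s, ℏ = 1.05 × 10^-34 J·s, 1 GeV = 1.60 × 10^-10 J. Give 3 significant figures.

2.10 × 10^30 m/s²

Acceleration is [L]/[T]² = c·[E]/ℏ.
1 GeV → c/ℏ × (1 GeV in J) = 4.57 × 10^32 m/s².
Convert the energy scale: 4.59 × 10^3 keV = 4.59 × 10^-3 GeV.
Result: 4.59 × 10^-3 × 4.57 × 10^32 = 2.10 × 10^30 m/s².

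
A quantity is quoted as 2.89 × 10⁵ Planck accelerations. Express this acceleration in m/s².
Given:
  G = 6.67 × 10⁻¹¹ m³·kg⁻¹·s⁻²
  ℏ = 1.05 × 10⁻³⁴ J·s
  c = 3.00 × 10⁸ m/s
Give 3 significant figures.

1.61 × 10⁵⁷ m/s²

One Planck acceleration: a_P = √(c⁷/(ℏG)) = 5.59 × 10⁵¹ m/s².
2.89 × 10⁵ × 5.59 × 10⁵¹ m/s² = 1.61 × 10⁵⁷ m/s²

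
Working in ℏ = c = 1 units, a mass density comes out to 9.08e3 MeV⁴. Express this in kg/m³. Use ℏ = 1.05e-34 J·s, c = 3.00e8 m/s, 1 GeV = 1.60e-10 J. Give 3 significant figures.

2.12e12 kg/m³

Mass density is [E]/(c²[L]³) = [E]⁴/(ℏ³c⁵).
1 GeV⁴ → 1/(ℏ³c⁵) × (1 GeV in J)⁴ = 2.33e20 kg/m³.
Convert the energy scale: 9.08e3 MeV⁴ = 9.08e-9 GeV⁴.
Result: 9.08e-9 × 2.33e20 = 2.12e12 kg/m³.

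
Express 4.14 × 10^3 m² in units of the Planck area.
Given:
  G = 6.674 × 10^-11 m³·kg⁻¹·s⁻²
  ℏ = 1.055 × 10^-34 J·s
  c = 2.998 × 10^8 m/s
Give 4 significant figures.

1.584 × 10^73

Planck area: A_P = ℏG/c³ = 2.613 × 10^-70 m².
4.14 × 10^3 / 2.613 × 10^-70 = 1.584 × 10^73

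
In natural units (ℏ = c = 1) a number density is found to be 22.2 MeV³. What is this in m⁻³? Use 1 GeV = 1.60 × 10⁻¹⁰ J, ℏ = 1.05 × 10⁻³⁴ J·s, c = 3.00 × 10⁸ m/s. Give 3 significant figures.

Number density is [L]⁻³ = [E]³/(ℏc)³.
1 GeV³ → 1/(ℏc)³ × (1 GeV in J)³ = 1.31 × 10⁴⁷ m⁻³.
Convert the energy scale: 22.2 MeV³ = 2.22 × 10⁻⁸ GeV³.
Result: 2.22 × 10⁻⁸ × 1.31 × 10⁴⁷ = 2.91 × 10³⁹ m⁻³.

2.91 × 10³⁹ m⁻³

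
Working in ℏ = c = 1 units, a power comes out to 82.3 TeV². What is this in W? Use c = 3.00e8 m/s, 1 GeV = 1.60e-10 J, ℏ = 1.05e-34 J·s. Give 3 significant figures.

2.01e22 W

Power is [E]/[T] = [E]²/ℏ.
1 GeV² → 1/ℏ × (1 GeV in J)² = 2.44e14 W.
Convert the energy scale: 82.3 TeV² = 8.23e7 GeV².
Result: 8.23e7 × 2.44e14 = 2.01e22 W.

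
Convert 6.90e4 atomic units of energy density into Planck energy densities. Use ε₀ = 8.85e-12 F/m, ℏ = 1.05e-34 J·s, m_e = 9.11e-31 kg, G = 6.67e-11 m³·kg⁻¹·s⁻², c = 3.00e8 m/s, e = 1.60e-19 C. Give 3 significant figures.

atomic unit of energy density: u_au = E_h/a₀³ = m_e⁴e¹⁰/((4πε₀)⁵ℏ⁸) = 3.01e13 J/m³
Planck energy density: u_P = c⁷/(ℏG²) = 4.68e113 J/m³
6.90e4 × 3.01e13 / 4.68e113 = 4.44e-96

4.44e-96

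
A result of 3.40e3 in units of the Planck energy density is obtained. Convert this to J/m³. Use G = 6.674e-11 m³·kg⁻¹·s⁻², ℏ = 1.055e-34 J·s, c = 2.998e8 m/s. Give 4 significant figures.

1.575e117 J/m³

One Planck energy density: u_P = c⁷/(ℏG²) = 4.632e113 J/m³.
3.40e3 × 4.632e113 J/m³ = 1.575e117 J/m³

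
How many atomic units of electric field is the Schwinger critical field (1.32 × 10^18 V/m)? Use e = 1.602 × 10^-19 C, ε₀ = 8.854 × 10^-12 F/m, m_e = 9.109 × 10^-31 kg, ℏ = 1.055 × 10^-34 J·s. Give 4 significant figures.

atomic unit of electric field: E_au = E_h/(e a₀) = m_e²e⁵/((4πε₀)³ℏ⁴) = 5.131 × 10^11 V/m.
1.32 × 10^18 / 5.131 × 10^11 = 2.573 × 10^6

2.573 × 10^6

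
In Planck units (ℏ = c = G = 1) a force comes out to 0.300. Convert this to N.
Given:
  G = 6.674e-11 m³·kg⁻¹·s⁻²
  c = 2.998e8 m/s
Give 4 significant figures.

3.631e43 N

One Planck force: F_P = c⁴/G = 1.210e44 N.
0.300 × 1.210e44 N = 3.631e43 N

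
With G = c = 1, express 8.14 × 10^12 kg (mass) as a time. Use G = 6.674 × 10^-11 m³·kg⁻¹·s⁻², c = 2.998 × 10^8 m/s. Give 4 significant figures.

2.016 × 10^-23 s

Mass → time via G/c³.
8.14 × 10^12 kg × (G/c³) = 2.016 × 10^-23 s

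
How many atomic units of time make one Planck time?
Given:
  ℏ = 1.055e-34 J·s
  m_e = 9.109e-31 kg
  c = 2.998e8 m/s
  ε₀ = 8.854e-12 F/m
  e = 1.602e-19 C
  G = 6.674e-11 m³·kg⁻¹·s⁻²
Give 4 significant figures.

Planck time: t_P = √(ℏG/c⁵) = 5.392e-44 s
atomic unit of time: τ_au = (4πε₀)²ℏ³/(m_e e⁴) = 2.423e-17 s
ratio = 5.392e-44 / 2.423e-17 = 2.225e-27

2.225e-27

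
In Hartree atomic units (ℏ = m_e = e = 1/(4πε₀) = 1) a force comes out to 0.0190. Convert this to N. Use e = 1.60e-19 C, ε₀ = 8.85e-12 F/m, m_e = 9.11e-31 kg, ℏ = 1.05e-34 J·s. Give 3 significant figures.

1.58e-9 N

One atomic unit of force: F_au = E_h/a₀ = m_e²e⁶/((4πε₀)³ℏ⁴) = 8.33e-8 N.
0.0190 × 8.33e-8 N = 1.58e-9 N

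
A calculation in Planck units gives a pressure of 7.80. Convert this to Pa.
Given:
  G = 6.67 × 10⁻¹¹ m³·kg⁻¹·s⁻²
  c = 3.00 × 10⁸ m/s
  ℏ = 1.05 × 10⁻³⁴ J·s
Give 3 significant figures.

3.65 × 10¹¹⁴ Pa

One Planck pressure: p_P = c⁷/(ℏG²) = 4.68 × 10¹¹³ Pa.
7.80 × 4.68 × 10¹¹³ Pa = 3.65 × 10¹¹⁴ Pa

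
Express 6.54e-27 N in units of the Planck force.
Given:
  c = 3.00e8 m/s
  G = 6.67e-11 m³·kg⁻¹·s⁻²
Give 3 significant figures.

Planck force: F_P = c⁴/G = 1.21e44 N.
6.54e-27 / 1.21e44 = 5.39e-71

5.39e-71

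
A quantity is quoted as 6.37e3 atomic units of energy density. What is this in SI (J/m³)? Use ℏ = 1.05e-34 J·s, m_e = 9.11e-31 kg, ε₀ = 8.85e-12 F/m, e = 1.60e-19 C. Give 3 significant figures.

1.92e17 J/m³

One atomic unit of energy density: u_au = E_h/a₀³ = m_e⁴e¹⁰/((4πε₀)⁵ℏ⁸) = 3.01e13 J/m³.
6.37e3 × 3.01e13 J/m³ = 1.92e17 J/m³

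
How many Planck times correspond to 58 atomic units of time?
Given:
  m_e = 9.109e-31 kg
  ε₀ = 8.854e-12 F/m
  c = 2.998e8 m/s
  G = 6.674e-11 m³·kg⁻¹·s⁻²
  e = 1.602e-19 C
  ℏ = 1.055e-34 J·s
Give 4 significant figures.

2.606e28

atomic unit of time: τ_au = (4πε₀)²ℏ³/(m_e e⁴) = 2.423e-17 s
Planck time: t_P = √(ℏG/c⁵) = 5.392e-44 s
58 × 2.423e-17 / 5.392e-44 = 2.606e28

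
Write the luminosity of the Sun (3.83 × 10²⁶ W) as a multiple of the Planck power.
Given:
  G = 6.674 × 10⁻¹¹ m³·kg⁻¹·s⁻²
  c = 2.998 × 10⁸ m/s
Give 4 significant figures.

1.055 × 10⁻²⁶

Planck power: P_P = c⁵/G = 3.629 × 10⁵² W.
3.83 × 10²⁶ / 3.629 × 10⁵² = 1.055 × 10⁻²⁶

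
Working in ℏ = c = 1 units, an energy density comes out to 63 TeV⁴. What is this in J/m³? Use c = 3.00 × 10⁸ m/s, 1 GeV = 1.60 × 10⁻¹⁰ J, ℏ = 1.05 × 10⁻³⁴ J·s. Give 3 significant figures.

1.32 × 10⁵¹ J/m³

[E]/[L]³ = [E]⁴/(ℏc)³; restore (ℏc)⁻³.
1 GeV⁴ → 1/(ℏc)³ × (1 GeV in J)⁴ = 2.10 × 10³⁷ J/m³.
Convert the energy scale: 63 TeV⁴ = 6.30 × 10¹³ GeV⁴.
Result: 6.30 × 10¹³ × 2.10 × 10³⁷ = 1.32 × 10⁵¹ J/m³.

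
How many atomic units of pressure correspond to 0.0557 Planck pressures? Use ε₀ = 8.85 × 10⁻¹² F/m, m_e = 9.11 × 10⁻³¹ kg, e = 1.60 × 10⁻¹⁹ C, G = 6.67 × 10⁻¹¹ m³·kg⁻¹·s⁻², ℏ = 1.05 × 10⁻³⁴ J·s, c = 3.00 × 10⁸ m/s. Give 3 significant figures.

Planck pressure: p_P = c⁷/(ℏG²) = 4.68 × 10¹¹³ Pa
atomic unit of pressure: P_au = E_h/a₀³ = m_e⁴e¹⁰/((4πε₀)⁵ℏ⁸) = 3.01 × 10¹³ Pa
0.0557 × 4.68 × 10¹¹³ / 3.01 × 10¹³ = 8.66 × 10⁹⁸

8.66 × 10⁹⁸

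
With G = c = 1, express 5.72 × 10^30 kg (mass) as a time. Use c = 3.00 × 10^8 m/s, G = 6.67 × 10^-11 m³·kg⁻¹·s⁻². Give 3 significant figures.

Mass → time via G/c³.
5.72 × 10^30 kg × (G/c³) = 1.41 × 10^-5 s

1.41 × 10^-5 s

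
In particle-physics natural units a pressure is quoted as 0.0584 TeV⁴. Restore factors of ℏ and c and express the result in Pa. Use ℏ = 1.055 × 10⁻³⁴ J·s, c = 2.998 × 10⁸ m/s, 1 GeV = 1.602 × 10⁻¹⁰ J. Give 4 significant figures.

1.216 × 10⁴⁸ Pa

Pressure is [E]/[L]³ = [E]⁴/(ℏc)³.
1 GeV⁴ → 1/(ℏc)³ × (1 GeV in J)⁴ = 2.082 × 10³⁷ Pa.
Convert the energy scale: 0.0584 TeV⁴ = 5.84 × 10¹⁰ GeV⁴.
Result: 5.84 × 10¹⁰ × 2.082 × 10³⁷ = 1.216 × 10⁴⁸ Pa.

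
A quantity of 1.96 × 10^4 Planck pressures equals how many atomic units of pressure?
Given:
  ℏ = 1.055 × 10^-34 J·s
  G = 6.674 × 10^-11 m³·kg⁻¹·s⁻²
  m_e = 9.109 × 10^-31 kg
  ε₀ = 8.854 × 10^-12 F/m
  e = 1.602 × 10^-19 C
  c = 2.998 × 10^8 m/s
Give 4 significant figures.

Planck pressure: p_P = c⁷/(ℏG²) = 4.632 × 10^113 Pa
atomic unit of pressure: P_au = E_h/a₀³ = m_e⁴e¹⁰/((4πε₀)⁵ℏ⁸) = 2.929 × 10^13 Pa
1.96 × 10^4 × 4.632 × 10^113 / 2.929 × 10^13 = 3.100 × 10^104

3.100 × 10^104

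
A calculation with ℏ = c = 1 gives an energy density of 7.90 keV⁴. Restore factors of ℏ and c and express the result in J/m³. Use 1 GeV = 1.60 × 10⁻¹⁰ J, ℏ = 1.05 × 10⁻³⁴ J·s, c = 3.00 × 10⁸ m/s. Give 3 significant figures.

[E]/[L]³ = [E]⁴/(ℏc)³; restore (ℏc)⁻³.
1 GeV⁴ → 1/(ℏc)³ × (1 GeV in J)⁴ = 2.10 × 10³⁷ J/m³.
Convert the energy scale: 7.90 keV⁴ = 7.90 × 10⁻²⁴ GeV⁴.
Result: 7.90 × 10⁻²⁴ × 2.10 × 10³⁷ = 1.66 × 10¹⁴ J/m³.

1.66 × 10¹⁴ J/m³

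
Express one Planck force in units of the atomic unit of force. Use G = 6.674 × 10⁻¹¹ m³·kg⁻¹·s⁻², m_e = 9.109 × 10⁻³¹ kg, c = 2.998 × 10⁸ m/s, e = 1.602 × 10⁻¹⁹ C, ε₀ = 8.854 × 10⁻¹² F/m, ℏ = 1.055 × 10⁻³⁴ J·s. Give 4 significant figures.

Planck force: F_P = c⁴/G = 1.210 × 10⁴⁴ N
atomic unit of force: F_au = E_h/a₀ = m_e²e⁶/((4πε₀)³ℏ⁴) = 8.220 × 10⁻⁸ N
ratio = 1.210 × 10⁴⁴ / 8.220 × 10⁻⁸ = 1.473 × 10⁵¹

1.473 × 10⁵¹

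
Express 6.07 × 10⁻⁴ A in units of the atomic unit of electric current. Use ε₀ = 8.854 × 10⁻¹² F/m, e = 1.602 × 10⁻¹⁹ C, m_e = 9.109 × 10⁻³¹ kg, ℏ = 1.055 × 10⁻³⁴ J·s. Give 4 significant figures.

atomic unit of electric current: I_au = e E_h/ℏ = m_e e⁵/((4πε₀)²ℏ³) = 6.612 × 10⁻³ A.
6.07 × 10⁻⁴ / 6.612 × 10⁻³ = 0.09180

0.09180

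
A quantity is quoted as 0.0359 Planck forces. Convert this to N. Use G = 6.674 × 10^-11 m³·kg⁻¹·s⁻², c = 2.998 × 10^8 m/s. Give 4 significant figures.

One Planck force: F_P = c⁴/G = 1.210 × 10^44 N.
0.0359 × 1.210 × 10^44 N = 4.345 × 10^42 N

4.345 × 10^42 N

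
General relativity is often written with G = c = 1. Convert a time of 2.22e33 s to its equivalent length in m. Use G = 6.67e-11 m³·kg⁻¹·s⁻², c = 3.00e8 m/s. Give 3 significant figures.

Time → length via c.
2.22e33 s × (c) = 6.66e41 m

6.66e41 m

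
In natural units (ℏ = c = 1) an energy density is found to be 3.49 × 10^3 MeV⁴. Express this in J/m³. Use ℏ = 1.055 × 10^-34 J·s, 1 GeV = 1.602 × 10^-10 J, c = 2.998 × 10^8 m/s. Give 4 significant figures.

7.265 × 10^28 J/m³

[E]/[L]³ = [E]⁴/(ℏc)³; restore (ℏc)⁻³.
1 GeV⁴ → 1/(ℏc)³ × (1 GeV in J)⁴ = 2.082 × 10^37 J/m³.
Convert the energy scale: 3.49 × 10^3 MeV⁴ = 3.49 × 10^-9 GeV⁴.
Result: 3.49 × 10^-9 × 2.082 × 10^37 = 7.265 × 10^28 J/m³.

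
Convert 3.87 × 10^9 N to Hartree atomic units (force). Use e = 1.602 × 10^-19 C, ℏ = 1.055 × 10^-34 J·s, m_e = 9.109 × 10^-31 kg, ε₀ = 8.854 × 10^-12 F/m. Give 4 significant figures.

4.708 × 10^16

atomic unit of force: F_au = E_h/a₀ = m_e²e⁶/((4πε₀)³ℏ⁴) = 8.220 × 10^-8 N.
3.87 × 10^9 / 8.220 × 10^-8 = 4.708 × 10^16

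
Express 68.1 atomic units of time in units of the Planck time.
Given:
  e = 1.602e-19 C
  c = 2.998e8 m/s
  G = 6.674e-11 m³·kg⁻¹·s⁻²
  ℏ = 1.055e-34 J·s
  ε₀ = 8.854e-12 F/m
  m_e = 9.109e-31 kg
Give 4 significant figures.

atomic unit of time: τ_au = (4πε₀)²ℏ³/(m_e e⁴) = 2.423e-17 s
Planck time: t_P = √(ℏG/c⁵) = 5.392e-44 s
68.1 × 2.423e-17 / 5.392e-44 = 3.060e28

3.060e28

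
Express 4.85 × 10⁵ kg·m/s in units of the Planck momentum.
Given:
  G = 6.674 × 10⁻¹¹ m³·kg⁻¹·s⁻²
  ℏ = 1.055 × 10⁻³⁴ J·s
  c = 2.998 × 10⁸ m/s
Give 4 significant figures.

Planck momentum: p_P = √(ℏc³/G) = 6.527 kg·m/s.
4.85 × 10⁵ / 6.527 = 7.431 × 10⁴

7.431 × 10⁴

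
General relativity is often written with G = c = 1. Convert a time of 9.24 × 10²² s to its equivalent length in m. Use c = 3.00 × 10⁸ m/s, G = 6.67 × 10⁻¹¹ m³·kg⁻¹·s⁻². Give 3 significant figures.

2.77 × 10³¹ m

Time → length via c.
9.24 × 10²² s × (c) = 2.77 × 10³¹ m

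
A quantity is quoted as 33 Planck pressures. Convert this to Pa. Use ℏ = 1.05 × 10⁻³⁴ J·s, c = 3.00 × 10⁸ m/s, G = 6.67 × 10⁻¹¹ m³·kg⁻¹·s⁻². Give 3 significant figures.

One Planck pressure: p_P = c⁷/(ℏG²) = 4.68 × 10¹¹³ Pa.
33 × 4.68 × 10¹¹³ Pa = 1.54 × 10¹¹⁵ Pa

1.54 × 10¹¹⁵ Pa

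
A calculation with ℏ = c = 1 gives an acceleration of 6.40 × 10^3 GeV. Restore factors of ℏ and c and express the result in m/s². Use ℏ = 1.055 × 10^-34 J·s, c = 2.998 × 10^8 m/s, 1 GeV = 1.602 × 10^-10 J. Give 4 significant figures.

Acceleration is [L]/[T]² = c·[E]/ℏ.
1 GeV → c/ℏ × (1 GeV in J) = 4.552 × 10^32 m/s².
Result: 6.40 × 10^3 × 4.552 × 10^32 = 2.914 × 10^36 m/s².

2.914 × 10^36 m/s²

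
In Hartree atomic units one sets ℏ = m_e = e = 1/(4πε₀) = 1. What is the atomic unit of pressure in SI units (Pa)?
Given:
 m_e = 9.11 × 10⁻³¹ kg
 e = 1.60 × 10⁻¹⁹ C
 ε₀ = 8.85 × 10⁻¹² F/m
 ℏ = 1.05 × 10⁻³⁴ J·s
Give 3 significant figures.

P_au = E_h/a₀³ = m_e⁴e¹⁰/((4πε₀)⁵ℏ⁸)
E_h = 4.38 × 10⁻¹⁸ J
a₀ = 5.26 × 10⁻¹¹ m
E_h/a₀³ = 3.01 × 10¹³ Pa

3.01 × 10¹³ Pa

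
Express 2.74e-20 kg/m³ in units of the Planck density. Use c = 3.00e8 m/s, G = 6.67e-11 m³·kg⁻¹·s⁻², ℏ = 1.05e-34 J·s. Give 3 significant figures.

Planck density: ρ_P = c⁵/(ℏG²) = 5.20e96 kg/m³.
2.74e-20 / 5.20e96 = 5.27e-117

5.27e-117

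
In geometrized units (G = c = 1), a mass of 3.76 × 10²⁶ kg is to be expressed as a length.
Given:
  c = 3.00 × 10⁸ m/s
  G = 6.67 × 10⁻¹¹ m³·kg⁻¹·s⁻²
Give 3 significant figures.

0.279 m

In G = c = 1 units mass has dimensions of length; the conversion factor is G/c².
3.76 × 10²⁶ kg × (G/c²) = 0.279 m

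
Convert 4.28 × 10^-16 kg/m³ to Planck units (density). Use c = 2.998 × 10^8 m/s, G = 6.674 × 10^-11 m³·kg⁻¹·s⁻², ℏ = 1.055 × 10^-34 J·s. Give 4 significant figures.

8.304 × 10^-113

Planck density: ρ_P = c⁵/(ℏG²) = 5.154 × 10^96 kg/m³.
4.28 × 10^-16 / 5.154 × 10^96 = 8.304 × 10^-113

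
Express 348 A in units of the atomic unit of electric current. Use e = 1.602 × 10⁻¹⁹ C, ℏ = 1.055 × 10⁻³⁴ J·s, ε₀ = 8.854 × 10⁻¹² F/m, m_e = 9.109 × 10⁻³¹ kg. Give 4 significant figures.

5.263 × 10⁴

atomic unit of electric current: I_au = e E_h/ℏ = m_e e⁵/((4πε₀)²ℏ³) = 6.612 × 10⁻³ A.
348 / 6.612 × 10⁻³ = 5.263 × 10⁴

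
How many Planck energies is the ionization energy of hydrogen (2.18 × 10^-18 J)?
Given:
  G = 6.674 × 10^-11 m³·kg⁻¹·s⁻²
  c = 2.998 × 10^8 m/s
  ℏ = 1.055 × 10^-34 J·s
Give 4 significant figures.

1.114 × 10^-27

Planck energy: E_P = √(ℏc⁵/G) = 1.957 × 10^9 J.
2.18 × 10^-18 / 1.957 × 10^9 = 1.114 × 10^-27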